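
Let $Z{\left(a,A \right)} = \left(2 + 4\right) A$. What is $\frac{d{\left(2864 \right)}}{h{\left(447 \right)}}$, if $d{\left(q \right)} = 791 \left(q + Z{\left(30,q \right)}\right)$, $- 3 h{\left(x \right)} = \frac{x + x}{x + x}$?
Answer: $-47573904$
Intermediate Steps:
$Z{\left(a,A \right)} = 6 A$
$h{\left(x \right)} = - \frac{1}{3}$ ($h{\left(x \right)} = - \frac{\left(x + x\right) \frac{1}{x + x}}{3} = - \frac{2 x \frac{1}{2 x}}{3} = \left(- \frac{1}{3}\right) 1 = - \frac{1}{3}$)
$d{\left(q \right)} = 5537 q$ ($d{\left(q \right)} = 791 \left(q + 6 q\right) = 791 \cdot 7 q = 5537 q$)
$\frac{d{\left(2864 \right)}}{h{\left(447 \right)}} = \frac{5537 \cdot 2864}{- \frac{1}{3}} = 15857968 \left(-3\right) = -47573904$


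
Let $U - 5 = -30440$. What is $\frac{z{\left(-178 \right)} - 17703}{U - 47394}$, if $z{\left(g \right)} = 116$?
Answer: $\frac{17587}{77829} \approx 0.22597$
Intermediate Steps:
$U = -30435$ ($U = 5 - 30440 = -30435$)
$\frac{z{\left(-178 \right)} - 17703}{U - 47394} = \frac{116 - 17703}{-30435 - 47394} = - \frac{17587}{-77829} = \left(-17587\right) \left(- \frac{1}{77829}\right) = \frac{17587}{77829}$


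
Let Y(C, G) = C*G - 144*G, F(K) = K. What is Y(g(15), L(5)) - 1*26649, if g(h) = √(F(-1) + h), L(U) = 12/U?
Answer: -134973/5 + 12*√14/5 ≈ -26986.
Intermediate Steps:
g(h) = √(-1 + h)
Y(C, G) = -144*G + C*G
Y(g(15), L(5)) - 1*26649 = (12/5)*(-144 + √(-1 + 15)) - 1*26649 = (12*(⅕))*(-144 + √14) - 26649 = 12*(-144 + √14)/5 - 26649 = (-1728/5 + 12*√14/5) - 26649 = -134973/5 + 12*√14/5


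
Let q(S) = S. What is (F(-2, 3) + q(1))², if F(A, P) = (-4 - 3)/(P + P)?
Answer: 1/36 ≈ 0.027778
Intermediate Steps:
F(A, P) = -7/(2*P) (F(A, P) = -7*1/(2*P) = -7/(2*P))
(F(-2, 3) + q(1))² = (-7/2/3 + 1)² = (-7/2*⅓ + 1)² = (-7/6 + 1)² = (-⅙)² = 1/36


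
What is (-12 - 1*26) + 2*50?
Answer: 62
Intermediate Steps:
(-12 - 1*26) + 2*50 = (-12 - 26) + 100 = -38 + 100 = 62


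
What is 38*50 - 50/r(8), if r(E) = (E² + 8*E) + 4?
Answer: 125375/66 ≈ 1899.6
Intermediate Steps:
r(E) = 4 + E² + 8*E
38*50 - 50/r(8) = 38*50 - 50/(4 + 8² + 8*8) = 1900 - 50/(4 + 64 + 64) = 1900 - 50/132 = 1900 - 50*1/132 = 1900 - 25/66 = 125375/66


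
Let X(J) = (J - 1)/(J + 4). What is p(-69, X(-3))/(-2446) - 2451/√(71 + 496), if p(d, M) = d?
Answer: 69/2446 - 817*√7/21 ≈ -102.90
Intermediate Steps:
X(J) = (-1 + J)/(4 + J)
p(-69, X(-3))/(-2446) - 2451/√(71 + 496) = -69/(-2446) - 2451/√(71 + 496) = -69*(-1/2446) - 2451*√7/63 = 69/2446 - 2451*√7/63 = 69/2446 - 817*√7/21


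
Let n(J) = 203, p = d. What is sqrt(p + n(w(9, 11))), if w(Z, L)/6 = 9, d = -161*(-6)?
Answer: sqrt(1169) ≈ 34.191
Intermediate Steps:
d = 966
p = 966
w(Z, L) = 54 (w(Z, L) = 6*9 = 54)
sqrt(p + n(w(9, 11))) = sqrt(966 + 203) = sqrt(1169)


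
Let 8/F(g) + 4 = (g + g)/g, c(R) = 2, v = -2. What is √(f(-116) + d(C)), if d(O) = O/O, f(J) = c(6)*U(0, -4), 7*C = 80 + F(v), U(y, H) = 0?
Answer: 1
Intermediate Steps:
F(g) = -4 (F(g) = 8/(-4 + (g + g)/g) = 8/(-4 + (2*g)/g) = 8/(-4 + 2) = 8/(-2) = 8*(-½) = -4)
C = 76/7 (C = (80 - 4)/7 = (⅐)*76 = 76/7 ≈ 10.857)
f(J) = 0 (f(J) = 2*0 = 0)
d(O) = 1
√(f(-116) + d(C)) = √(0 + 1) = √1 = 1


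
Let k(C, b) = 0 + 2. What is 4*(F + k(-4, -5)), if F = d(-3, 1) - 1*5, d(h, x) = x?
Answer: -8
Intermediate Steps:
k(C, b) = 2
F = -4 (F = 1 - 1*5 = 1 - 5 = -4)
4*(F + k(-4, -5)) = 4*(-4 + 2) = 4*(-2) = -8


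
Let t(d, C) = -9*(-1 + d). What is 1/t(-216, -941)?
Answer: 1/1953 ≈ 0.00051203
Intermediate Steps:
t(d, C) = 9 - 9*d
1/t(-216, -941) = 1/(9 - 9*(-216)) = 1/(9 + 1944) = 1/1953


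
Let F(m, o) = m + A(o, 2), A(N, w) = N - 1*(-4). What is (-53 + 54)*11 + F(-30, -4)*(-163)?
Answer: 4901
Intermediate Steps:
A(N, w) = 4 + N (A(N, w) = N + 4 = 4 + N)
F(m, o) = 4 + m + o (F(m, o) = m + (4 + o) = 4 + m + o)
(-53 + 54)*11 + F(-30, -4)*(-163) = (-53 + 54)*11 + (4 - 30 - 4)*(-163) = 1*11 - 30*(-163) = 11 + 4890 = 4901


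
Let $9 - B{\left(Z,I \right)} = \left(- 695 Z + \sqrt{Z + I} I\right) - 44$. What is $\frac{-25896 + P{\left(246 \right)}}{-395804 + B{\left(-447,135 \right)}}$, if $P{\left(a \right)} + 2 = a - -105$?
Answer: $\frac{751950398}{20792885469} - \frac{383205 i \sqrt{78}}{27723847292} \approx 0.036164 - 0.00012207 i$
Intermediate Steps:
$P{\left(a \right)} = 103 + a$ ($P{\left(a \right)} = -2 + \left(a - -105\right) = -2 + \left(a + 105\right) = -2 + \left(105 + a\right) = 103 + a$)
$B{\left(Z,I \right)} = 53 + 695 Z - I \sqrt{I + Z}$ ($B{\left(Z,I \right)} = 9 - \left(\left(- 695 Z + \sqrt{Z + I} I\right) - 44\right) = 9 - \left(\left(- 695 Z + \sqrt{I + Z} I\right) - 44\right) = 9 - \left(\left(- 695 Z + I \sqrt{I + Z}\right) - 44\right) = 9 - \left(-44 - 695 Z + I \sqrt{I + Z}\right) = 9 + \left(44 + 695 Z - I \sqrt{I + Z}\right) = 53 + 695 Z - I \sqrt{I + Z}$)
$\frac{-25896 + P{\left(246 \right)}}{-395804 + B{\left(-447,135 \right)}} = \frac{-25896 + \left(103 + 246\right)}{-395804 + \left(53 + 695 \left(-447\right) - 135 \sqrt{135 - 447}\right)} = \frac{-25896 + 349}{-395804 - \left(310612 + 270 i \sqrt{78}\right)} = - \frac{25547}{-395804 - \left(310612 + 135 \cdot 2 i \sqrt{78}\right)} = - \frac{25547}{-395804 - \left(310612 + 270 i \sqrt{78}\right)} = - \frac{25547}{-706416 - 270 i \sqrt{78}}$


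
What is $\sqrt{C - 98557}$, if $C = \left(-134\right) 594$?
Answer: $i \sqrt{178153} \approx 422.08 i$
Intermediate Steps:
$C = -79596$
$\sqrt{C - 98557} = \sqrt{-79596 - 98557} = \sqrt{-178153} = i \sqrt{178153}$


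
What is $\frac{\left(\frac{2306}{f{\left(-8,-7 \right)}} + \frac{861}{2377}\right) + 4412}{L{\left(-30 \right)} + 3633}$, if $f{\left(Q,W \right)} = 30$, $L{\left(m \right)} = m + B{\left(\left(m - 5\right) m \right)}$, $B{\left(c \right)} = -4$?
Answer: $\frac{160063456}{128322345} \approx 1.2474$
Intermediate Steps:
$L{\left(m \right)} = -4 + m$ ($L{\left(m \right)} = m - 4 = -4 + m$)
$\frac{\left(\frac{2306}{f{\left(-8,-7 \right)}} + \frac{861}{2377}\right) + 4412}{L{\left(-30 \right)} + 3633} = \frac{\left(\frac{2306}{30} + \frac{861}{2377}\right) + 4412}{\left(-4 - 30\right) + 3633} = \frac{\left(2306 \cdot \frac{1}{30} + 861 \cdot \frac{1}{2377}\right) + 4412}{-34 + 3633} = \frac{\left(\frac{1153}{15} + \frac{861}{2377}\right) + 4412}{3599} = \left(\frac{2753596}{35655} + 4412\right) \frac{1}{3599} = \frac{160063456}{35655} \cdot \frac{1}{3599} = \frac{160063456}{128322345}$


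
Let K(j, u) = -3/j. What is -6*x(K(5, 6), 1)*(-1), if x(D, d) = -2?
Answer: -12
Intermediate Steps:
-6*x(K(5, 6), 1)*(-1) = -6*(-2)*(-1) = 12*(-1) = -12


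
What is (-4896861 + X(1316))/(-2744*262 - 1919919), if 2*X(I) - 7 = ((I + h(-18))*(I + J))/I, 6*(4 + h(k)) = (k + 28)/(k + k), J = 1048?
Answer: 115968847333/62509007736 ≈ 1.8552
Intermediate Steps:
h(k) = -4 + (28 + k)/(12*k) (h(k) = -4 + ((k + 28)/(k + k))/6 = -4 + ((28 + k)/((2*k)))/6 = -4 + ((28 + k)*(1/(2*k)))/6 = -4 + ((28 + k)/(2*k))/6 = -4 + (28 + k)/(12*k))
X(I) = 7/2 + (1048 + I)*(-437/108 + I)/(2*I) (X(I) = 7/2 + (((I + (1/12)*(28 - 47*(-18))/(-18))*(I + 1048))/I)/2 = 7/2 + (((I + (1/12)*(-1/18)*(28 + 846))*(1048 + I))/I)/2 = 7/2 + (((I + (1/12)*(-1/18)*874)*(1048 + I))/I)/2 = 7/2 + (((I - 437/108)*(1048 + I))/I)/2 = 7/2 + (((-437/108 + I)*(1048 + I))/I)/2 = 7/2 + (((1048 + I)*(-437/108 + I))/I)/2 = 7/2 + ((1048 + I)*(-437/108 + I)/I)/2 = 7/2 + (1048 + I)*(-437/108 + I)/(2*I))
(-4896861 + X(1316))/(-2744*262 - 1919919) = (-4896861 + (1/216)*(-457976 + 1316*(113503 + 108*1316))/1316)/(-2744*262 - 1919919) = (-4896861 + (1/216)*(1/1316)*(-457976 + 1316*(113503 + 142128)))/(-718928 - 1919919) = (-4896861 + (1/216)*(1/1316)*(-457976 + 1316*255631))/(-2638847) = (-4896861 + (1/216)*(1/1316)*(-457976 + 336410396))*(-1/2638847) = (-4896861 + (1/216)*(1/1316)*335952420)*(-1/2638847) = (-4896861 + 27996035/23688)*(-1/2638847) = -115968847333/23688*(-1/2638847) = 115968847333/62509007736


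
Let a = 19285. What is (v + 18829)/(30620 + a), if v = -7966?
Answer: 1207/5545 ≈ 0.21767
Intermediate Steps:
(v + 18829)/(30620 + a) = (-7966 + 18829)/(30620 + 19285) = 10863/49905 = 10863*(1/49905) = 1207/5545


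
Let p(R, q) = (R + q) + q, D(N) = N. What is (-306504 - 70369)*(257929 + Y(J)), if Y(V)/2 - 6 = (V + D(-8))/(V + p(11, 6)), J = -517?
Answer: -24011314486096/247 ≈ -9.7212e+10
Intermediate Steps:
p(R, q) = R + 2*q
Y(V) = 12 + 2*(-8 + V)/(23 + V) (Y(V) = 12 + 2*((V - 8)/(V + (11 + 2*6))) = 12 + 2*((-8 + V)/(V + (11 + 12))) = 12 + 2*((-8 + V)/(V + 23)) = 12 + 2*((-8 + V)/(23 + V)) = 12 + 2*(-8 + V)/(23 + V))
(-306504 - 70369)*(257929 + Y(J)) = (-306504 - 70369)*(257929 + 2*(130 + 7*(-517))/(23 - 517)) = -376873*(257929 + 2*(130 - 3619)/(-494)) = -376873*(257929 + 2*(-1/494)*(-3489)) = -376873*(257929 + 3489/247) = -376873*63711952/247 = -24011314486096/247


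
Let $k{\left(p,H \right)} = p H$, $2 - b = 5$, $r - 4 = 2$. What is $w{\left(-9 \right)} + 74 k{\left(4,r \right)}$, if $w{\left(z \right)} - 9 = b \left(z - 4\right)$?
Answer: $1824$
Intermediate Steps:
$r = 6$ ($r = 4 + 2 = 6$)
$b = -3$ ($b = 2 - 5 = -3$)
$w{\left(z \right)} = 21 - 3 z$ ($w{\left(z \right)} = 9 - 3 \left(z - 4\right) = 9 - 3 \left(-4 + z\right) = 9 - \left(-12 + 3 z\right) = 21 - 3 z$)
$k{\left(p,H \right)} = H p$
$w{\left(-9 \right)} + 74 k{\left(4,r \right)} = \left(21 - -27\right) + 74 \cdot 6 \cdot 4 = \left(21 + 27\right) + 74 \cdot 24 = 48 + 1776 = 1824$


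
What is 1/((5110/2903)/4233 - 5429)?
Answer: -12288399/66713713061 ≈ -0.00018420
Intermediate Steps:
1/((5110/2903)/4233 - 5429) = 1/((5110*(1/2903))*(1/4233) - 5429) = 1/((5110/2903)*(1/4233) - 5429) = 1/(5110/12288399 - 5429) = 1/(-66713713061/12288399) = -12288399/66713713061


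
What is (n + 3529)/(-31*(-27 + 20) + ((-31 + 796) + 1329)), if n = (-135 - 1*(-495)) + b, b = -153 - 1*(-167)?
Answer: 3903/2311 ≈ 1.6889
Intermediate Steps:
b = 14 (b = -153 + 167 = 14)
n = 374 (n = (-135 - 1*(-495)) + 14 = (-135 + 495) + 14 = 360 + 14 = 374)
(n + 3529)/(-31*(-27 + 20) + ((-31 + 796) + 1329)) = (374 + 3529)/(-31*(-27 + 20) + ((-31 + 796) + 1329)) = 3903/(-31*(-7) + (765 + 1329)) = 3903/(-1*(-217) + 2094) = 3903/(217 + 2094) = 3903/2311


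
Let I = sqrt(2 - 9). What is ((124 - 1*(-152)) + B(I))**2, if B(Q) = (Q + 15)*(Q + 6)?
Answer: 125794 + 15078*I*sqrt(7) ≈ 1.2579e+5 + 39893.0*I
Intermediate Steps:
I = I*sqrt(7) (I = sqrt(-7) = I*sqrt(7) ≈ 2.6458*I)
B(Q) = (6 + Q)*(15 + Q) (B(Q) = (15 + Q)*(6 + Q) = (6 + Q)*(15 + Q))
((124 - 1*(-152)) + B(I))**2 = ((124 - 1*(-152)) + (90 + (I*sqrt(7))**2 + 21*(I*sqrt(7))))**2 = ((124 + 152) + (90 - 7 + 21*I*sqrt(7)))**2 = (276 + (83 + 21*I*sqrt(7)))**2 = (359 + 21*I*sqrt(7))**2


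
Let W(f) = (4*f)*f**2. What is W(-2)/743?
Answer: -32/743 ≈ -0.043069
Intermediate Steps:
W(f) = 4*f**3
W(-2)/743 = (4*(-2)**3)/743 = (4*(-8))*(1/743) = -32*1/743 = -32/743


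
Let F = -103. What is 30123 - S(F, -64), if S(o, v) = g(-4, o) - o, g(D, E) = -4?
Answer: 30024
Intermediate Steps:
S(o, v) = -4 - o
30123 - S(F, -64) = 30123 - (-4 - 1*(-103)) = 30123 - (-4 + 103) = 30123 - 1*99 = 30123 - 99 = 30024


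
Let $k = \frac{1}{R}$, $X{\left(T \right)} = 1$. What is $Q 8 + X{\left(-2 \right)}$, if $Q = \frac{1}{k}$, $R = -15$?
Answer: $-119$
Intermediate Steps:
$k = - \frac{1}{15}$ ($k = \frac{1}{-15} = - \frac{1}{15} \approx -0.066667$)
$Q = -15$ ($Q = \frac{1}{- \frac{1}{15}} = -15$)
$Q 8 + X{\left(-2 \right)} = \left(-15\right) 8 + 1 = -120 + 1 = -119$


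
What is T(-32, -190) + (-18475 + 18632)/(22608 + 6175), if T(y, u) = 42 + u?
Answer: -4259727/28783 ≈ -147.99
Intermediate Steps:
T(-32, -190) + (-18475 + 18632)/(22608 + 6175) = (42 - 190) + (-18475 + 18632)/(22608 + 6175) = -148 + 157/28783 = -4259727/28783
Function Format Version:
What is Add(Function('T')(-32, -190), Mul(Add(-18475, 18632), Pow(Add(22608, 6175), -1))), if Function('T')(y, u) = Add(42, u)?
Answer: Rational(-4259727, 28783) ≈ -147.99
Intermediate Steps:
Add(Function('T')(-32, -190), Mul(Add(-18475, 18632), Pow(Add(22608, 6175), -1))) = Add(Add(42, -190), Mul(Add(-18475, 18632), Pow(Add(22608, 6175), -1))) = Add(-148, Mul(157, Pow(28783, -1))) = Add(-148, Mul(157, Rational(1, 28783))) = Add(-148, Rational(157, 28783)) = Rational(-4259727, 28783)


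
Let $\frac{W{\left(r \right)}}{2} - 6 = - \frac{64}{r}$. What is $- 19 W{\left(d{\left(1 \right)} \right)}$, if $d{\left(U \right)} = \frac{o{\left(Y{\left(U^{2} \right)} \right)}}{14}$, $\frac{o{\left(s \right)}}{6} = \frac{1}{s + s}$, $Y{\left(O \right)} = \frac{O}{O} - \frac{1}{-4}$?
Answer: $\frac{41876}{3} \approx 13959.0$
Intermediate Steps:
$Y{\left(O \right)} = \frac{5}{4}$ ($Y{\left(O \right)} = 1 - - \frac{1}{4} = 1 + \frac{1}{4} = \frac{5}{4}$)
$o{\left(s \right)} = \frac{3}{s}$ ($o{\left(s \right)} = \frac{6}{s + s} = \frac{6}{2 s} = 6 \frac{1}{2 s} = \frac{3}{s}$)
$d{\left(U \right)} = \frac{6}{35}$ ($d{\left(U \right)} = \frac{3 \frac{1}{\frac{5}{4}}}{14} = 3 \cdot \frac{4}{5} \cdot \frac{1}{14} = \frac{12}{5} \cdot \frac{1}{14} = \frac{6}{35}$)
$W{\left(r \right)} = 12 - \frac{128}{r}$ ($W{\left(r \right)} = 12 + 2 \left(- \frac{64}{r}\right) = 12 - \frac{128}{r}$)
$- 19 W{\left(d{\left(1 \right)} \right)} = - 19 \left(12 - \frac{128}{\frac{6}{35}}\right) = - 19 \left(12 - \frac{2240}{3}\right) = \left(-19\right) \left(- \frac{2204}{3}\right) = \frac{41876}{3}$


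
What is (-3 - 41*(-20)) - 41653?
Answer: -40836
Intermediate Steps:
(-3 - 41*(-20)) - 41653 = (-3 + 820) - 41653 = 817 - 41653 = -40836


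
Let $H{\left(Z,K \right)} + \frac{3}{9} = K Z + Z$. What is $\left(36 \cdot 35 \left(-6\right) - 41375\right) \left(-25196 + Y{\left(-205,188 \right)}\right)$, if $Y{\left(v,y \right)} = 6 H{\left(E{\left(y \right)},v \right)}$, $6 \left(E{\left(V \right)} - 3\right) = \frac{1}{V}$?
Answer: $\frac{66401907835}{47} \approx 1.4128 \cdot 10^{9}$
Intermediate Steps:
$E{\left(V \right)} = 3 + \frac{1}{6 V}$
$H{\left(Z,K \right)} = - \frac{1}{3} + Z + K Z$ ($H{\left(Z,K \right)} = - \frac{1}{3} + \left(K Z + Z\right) = - \frac{1}{3} + \left(Z + K Z\right) = - \frac{1}{3} + Z + K Z$)
$Y{\left(v,y \right)} = 16 + \frac{1}{y} + 6 v \left(3 + \frac{1}{6 y}\right)$ ($Y{\left(v,y \right)} = 6 \left(- \frac{1}{3} + \left(3 + \frac{1}{6 y}\right) + v \left(3 + \frac{1}{6 y}\right)\right) = 6 \left(\frac{8}{3} + \frac{1}{6 y} + v \left(3 + \frac{1}{6 y}\right)\right) = 16 + \frac{1}{y} + 6 v \left(3 + \frac{1}{6 y}\right)$)
$\left(36 \cdot 35 \left(-6\right) - 41375\right) \left(-25196 + Y{\left(-205,188 \right)}\right) = \left(36 \cdot 35 \left(-6\right) - 41375\right) \left(-25196 + \left(16 + \frac{1}{188} + 18 \left(-205\right) - \frac{205}{188}\right)\right) = \left(1260 \left(-6\right) - 41375\right) \left(-25196 + \left(16 + \frac{1}{188} - 3690 - \frac{205}{188}\right)\right) = \left(-7560 - 41375\right) \left(-25196 + \left(16 + \frac{1}{188} - 3690 - \frac{205}{188}\right)\right) = - 48935 \left(-25196 - \frac{172729}{47}\right) = \left(-48935\right) \left(- \frac{1356941}{47}\right) = \frac{66401907835}{47}$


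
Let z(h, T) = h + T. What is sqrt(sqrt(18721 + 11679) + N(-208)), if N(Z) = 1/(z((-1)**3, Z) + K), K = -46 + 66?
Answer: sqrt(-21 + 158760*sqrt(19))/63 ≈ 13.204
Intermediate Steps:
K = 20
z(h, T) = T + h
N(Z) = 1/(19 + Z) (N(Z) = 1/((Z + (-1)**3) + 20) = 1/((Z - 1) + 20) = 1/((-1 + Z) + 20) = 1/(19 + Z))
sqrt(sqrt(18721 + 11679) + N(-208)) = sqrt(sqrt(18721 + 11679) + 1/(19 - 208)) = sqrt(sqrt(30400) + 1/(-189)) = sqrt(40*sqrt(19) - 1/189) = sqrt(-1/189 + 40*sqrt(19))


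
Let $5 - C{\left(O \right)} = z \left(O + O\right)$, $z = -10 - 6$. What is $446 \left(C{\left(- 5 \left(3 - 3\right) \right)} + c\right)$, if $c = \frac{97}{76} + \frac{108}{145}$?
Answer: $\frac{17254179}{5510} \approx 3131.4$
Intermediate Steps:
$z = -16$ ($z = -10 - 6 = -16$)
$C{\left(O \right)} = 5 + 32 O$ ($C{\left(O \right)} = 5 - - 16 \left(O + O\right) = 5 - - 16 \cdot 2 O = 5 - - 32 O = 5 + 32 O$)
$c = \frac{22273}{11020}$ ($c = 97 \cdot \frac{1}{76} + 108 \cdot \frac{1}{145} = \frac{97}{76} + \frac{108}{145} = \frac{22273}{11020} \approx 2.0211$)
$446 \left(C{\left(- 5 \left(3 - 3\right) \right)} + c\right) = 446 \left(\left(5 + 32 \left(- 5 \left(3 - 3\right)\right)\right) + \frac{22273}{11020}\right) = 446 \left(\left(5 + 32 \left(\left(-5\right) 0\right)\right) + \frac{22273}{11020}\right) = 446 \left(\left(5 + 32 \cdot 0\right) + \frac{22273}{11020}\right) = 446 \left(\left(5 + 0\right) + \frac{22273}{11020}\right) = 446 \left(5 + \frac{22273}{11020}\right) = 446 \cdot \frac{77373}{11020} = \frac{17254179}{5510}$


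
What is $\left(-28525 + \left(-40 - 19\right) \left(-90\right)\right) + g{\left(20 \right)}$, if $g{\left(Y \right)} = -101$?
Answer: $-23316$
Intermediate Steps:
$\left(-28525 + \left(-40 - 19\right) \left(-90\right)\right) + g{\left(20 \right)} = \left(-28525 + \left(-40 - 19\right) \left(-90\right)\right) - 101 = \left(-28525 - -5310\right) - 101 = \left(-28525 + 5310\right) - 101 = -23215 - 101 = -23316$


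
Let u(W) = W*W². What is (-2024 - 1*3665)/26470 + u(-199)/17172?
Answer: -104348573519/227271420 ≈ -459.14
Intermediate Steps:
u(W) = W³
(-2024 - 1*3665)/26470 + u(-199)/17172 = (-2024 - 1*3665)/26470 + (-199)³/17172 = (-2024 - 3665)*(1/26470) - 7880599*1/17172 = -5689*1/26470 - 7880599/17172 = -5689/26470 - 7880599/17172 = -104348573519/227271420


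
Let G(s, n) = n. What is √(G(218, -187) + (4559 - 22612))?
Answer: 8*I*√285 ≈ 135.06*I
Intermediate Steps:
√(G(218, -187) + (4559 - 22612)) = √(-187 + (4559 - 22612)) = √(-187 - 18053) = √(-18240) = 8*I*√285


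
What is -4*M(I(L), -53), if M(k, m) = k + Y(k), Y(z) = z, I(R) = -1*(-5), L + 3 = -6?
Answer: -40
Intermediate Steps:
L = -9 (L = -3 - 6 = -9)
I(R) = 5
M(k, m) = 2*k (M(k, m) = k + k = 2*k)
-4*M(I(L), -53) = -8*5 = -4*10 = -40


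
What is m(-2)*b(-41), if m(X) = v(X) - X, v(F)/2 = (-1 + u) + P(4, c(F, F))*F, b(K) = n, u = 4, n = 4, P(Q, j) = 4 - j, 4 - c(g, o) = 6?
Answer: -64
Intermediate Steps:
c(g, o) = -2 (c(g, o) = 4 - 1*6 = 4 - 6 = -2)
b(K) = 4
v(F) = 6 + 12*F (v(F) = 2*((-1 + 4) + (4 - 1*(-2))*F) = 2*(3 + (4 + 2)*F) = 2*(3 + 6*F) = 6 + 12*F)
m(X) = 6 + 11*X (m(X) = (6 + 12*X) - X = 6 + 11*X)
m(-2)*b(-41) = (6 + 11*(-2))*4 = (6 - 22)*4 = -16*4 = -64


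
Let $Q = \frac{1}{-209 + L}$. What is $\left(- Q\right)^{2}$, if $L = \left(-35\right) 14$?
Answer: $\frac{1}{488601} \approx 2.0467 \cdot 10^{-6}$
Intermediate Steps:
$L = -490$
$Q = - \frac{1}{699}$ ($Q = \frac{1}{-209 - 490} = \frac{1}{-699} = - \frac{1}{699} \approx -0.0014306$)
$\left(- Q\right)^{2} = \left(\left(-1\right) \left(- \frac{1}{699}\right)\right)^{2} = \left(\frac{1}{699}\right)^{2} = \frac{1}{488601}$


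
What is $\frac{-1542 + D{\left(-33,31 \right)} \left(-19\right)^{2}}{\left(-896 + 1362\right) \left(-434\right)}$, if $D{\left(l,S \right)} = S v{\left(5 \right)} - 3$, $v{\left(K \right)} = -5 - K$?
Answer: $\frac{114535}{202244} \approx 0.56632$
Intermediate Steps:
$D{\left(l,S \right)} = -3 - 10 S$ ($D{\left(l,S \right)} = S \left(-5 - 5\right) - 3 = S \left(-10\right) - 3 = - 10 S - 3 = -3 - 10 S$)
$\frac{-1542 + D{\left(-33,31 \right)} \left(-19\right)^{2}}{\left(-896 + 1362\right) \left(-434\right)} = \frac{-1542 + \left(-3 - 310\right) \left(-19\right)^{2}}{\left(-896 + 1362\right) \left(-434\right)} = \frac{-1542 + \left(-3 - 310\right) 361}{466 \left(-434\right)} = \frac{-1542 - 112993}{-202244} = \left(-1542 - 112993\right) \left(- \frac{1}{202244}\right) = \left(-114535\right) \left(- \frac{1}{202244}\right) = \frac{114535}{202244}$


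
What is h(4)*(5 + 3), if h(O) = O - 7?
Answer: -24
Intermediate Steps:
h(O) = -7 + O
h(4)*(5 + 3) = (-7 + 4)*(5 + 3) = -3*8 = -24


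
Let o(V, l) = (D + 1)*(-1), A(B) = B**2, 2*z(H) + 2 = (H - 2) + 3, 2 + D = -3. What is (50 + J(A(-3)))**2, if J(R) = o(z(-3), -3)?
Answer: 2916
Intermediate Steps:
D = -5 (D = -2 - 3 = -5)
z(H) = -1/2 + H/2 (z(H) = -1 + ((H - 2) + 3)/2 = -1 + ((-2 + H) + 3)/2 = -1 + (1 + H)/2 = -1 + (1/2 + H/2) = -1/2 + H/2)
o(V, l) = 4 (o(V, l) = (-5 + 1)*(-1) = -4*(-1) = 4)
J(R) = 4
(50 + J(A(-3)))**2 = (50 + 4)**2 = 54**2 = 2916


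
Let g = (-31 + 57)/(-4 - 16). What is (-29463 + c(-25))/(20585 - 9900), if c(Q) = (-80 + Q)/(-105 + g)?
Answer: -31318119/11358155 ≈ -2.7573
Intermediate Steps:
g = -13/10 (g = 26/(-20) = 26*(-1/20) = -13/10 ≈ -1.3000)
c(Q) = 800/1063 - 10*Q/1063 (c(Q) = (-80 + Q)/(-105 - 13/10) = (-80 + Q)/(-1063/10) = (-80 + Q)*(-10/1063) = 800/1063 - 10*Q/1063)
(-29463 + c(-25))/(20585 - 9900) = (-29463 + (800/1063 - 10/1063*(-25)))/(20585 - 9900) = (-29463 + (800/1063 + 250/1063))/10685 = (-29463 + 1050/1063)*(1/10685) = -31318119/1063*1/10685 = -31318119/11358155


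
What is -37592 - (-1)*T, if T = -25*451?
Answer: -48867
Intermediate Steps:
T = -11275
-37592 - (-1)*T = -37592 - (-1)*(-11275) = -37592 - 1*11275 = -37592 - 11275 = -48867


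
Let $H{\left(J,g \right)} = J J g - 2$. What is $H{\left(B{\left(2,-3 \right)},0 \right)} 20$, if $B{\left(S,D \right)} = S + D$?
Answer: $-40$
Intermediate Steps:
$B{\left(S,D \right)} = D + S$
$H{\left(J,g \right)} = -2 + g J^{2}$ ($H{\left(J,g \right)} = J^{2} g - 2 = g J^{2} - 2 = -2 + g J^{2}$)
$H{\left(B{\left(2,-3 \right)},0 \right)} 20 = \left(-2 + 0 \left(-3 + 2\right)^{2}\right) 20 = \left(-2 + 0 \left(-1\right)^{2}\right) 20 = \left(-2 + 0 \cdot 1\right) 20 = \left(-2 + 0\right) 20 = \left(-2\right) 20 = -40$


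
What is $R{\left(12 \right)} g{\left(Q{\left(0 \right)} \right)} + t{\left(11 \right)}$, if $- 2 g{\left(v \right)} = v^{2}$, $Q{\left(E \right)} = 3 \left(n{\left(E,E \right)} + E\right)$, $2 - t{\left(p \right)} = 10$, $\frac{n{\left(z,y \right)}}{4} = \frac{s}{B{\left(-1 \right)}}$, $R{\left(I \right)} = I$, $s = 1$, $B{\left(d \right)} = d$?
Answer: $-872$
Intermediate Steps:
$n{\left(z,y \right)} = -4$ ($n{\left(z,y \right)} = 4 \cdot 1 \frac{1}{-1} = 4 \cdot 1 \left(-1\right) = 4 \left(-1\right) = -4$)
$t{\left(p \right)} = -8$ ($t{\left(p \right)} = 2 - 10 = -8$)
$Q{\left(E \right)} = -12 + 3 E$ ($Q{\left(E \right)} = 3 \left(-4 + E\right) = -12 + 3 E$)
$g{\left(v \right)} = - \frac{v^{2}}{2}$
$R{\left(12 \right)} g{\left(Q{\left(0 \right)} \right)} + t{\left(11 \right)} = 12 \left(- \frac{\left(-12 + 3 \cdot 0\right)^{2}}{2}\right) - 8 = 12 \left(- \frac{\left(-12 + 0\right)^{2}}{2}\right) - 8 = 12 \left(- \frac{\left(-12\right)^{2}}{2}\right) - 8 = 12 \left(\left(- \frac{1}{2}\right) 144\right) - 8 = 12 \left(-72\right) - 8 = -864 - 8 = -872$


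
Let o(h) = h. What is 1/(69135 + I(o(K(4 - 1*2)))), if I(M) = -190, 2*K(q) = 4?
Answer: 1/68945 ≈ 1.4504e-5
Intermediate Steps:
K(q) = 2 (K(q) = (1/2)*4 = 2)
1/(69135 + I(o(K(4 - 1*2)))) = 1/(69135 - 190) = 1/68945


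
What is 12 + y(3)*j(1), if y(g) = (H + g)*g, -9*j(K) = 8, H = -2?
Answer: 28/3 ≈ 9.3333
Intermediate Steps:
j(K) = -8/9 (j(K) = -⅑*8 = -8/9)
y(g) = g*(-2 + g) (y(g) = (-2 + g)*g = g*(-2 + g))
12 + y(3)*j(1) = 12 + (3*(-2 + 3))*(-8/9) = 12 + (3*1)*(-8/9) = 12 + 3*(-8/9) = 12 - 8/3 = 28/3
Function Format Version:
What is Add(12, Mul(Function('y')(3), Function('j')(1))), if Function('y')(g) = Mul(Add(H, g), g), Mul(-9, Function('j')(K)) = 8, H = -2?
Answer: Rational(28, 3) ≈ 9.3333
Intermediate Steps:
Function('j')(K) = Rational(-8, 9) (Function('j')(K) = Mul(Rational(-1, 9), 8) = Rational(-8, 9))
Function('y')(g) = Mul(g, Add(-2, g)) (Function('y')(g) = Mul(Add(-2, g), g) = Mul(g, Add(-2, g)))
Add(12, Mul(Function('y')(3), Function('j')(1))) = Add(12, Mul(Mul(3, Add(-2, 3)), Rational(-8, 9))) = Add(12, Mul(Mul(3, 1), Rational(-8, 9))) = Add(12, Mul(3, Rational(-8, 9))) = Add(12, Rational(-8, 3)) = Rational(28, 3)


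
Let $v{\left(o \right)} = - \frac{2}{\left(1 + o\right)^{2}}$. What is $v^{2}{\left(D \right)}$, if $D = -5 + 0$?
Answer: $\frac{1}{64} \approx 0.015625$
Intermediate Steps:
$D = -5$
$v{\left(o \right)} = - \frac{2}{\left(1 + o\right)^{2}}$
$v^{2}{\left(D \right)} = \left(- \frac{2}{\left(1 - 5\right)^{2}}\right)^{2} = \left(- \frac{2}{16}\right)^{2} = \left(\left(-2\right) \frac{1}{16}\right)^{2} = \left(- \frac{1}{8}\right)^{2} = \frac{1}{64}$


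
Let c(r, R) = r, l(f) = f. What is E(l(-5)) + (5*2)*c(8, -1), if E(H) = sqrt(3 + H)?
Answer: 80 + I*sqrt(2) ≈ 80.0 + 1.4142*I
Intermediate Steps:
E(l(-5)) + (5*2)*c(8, -1) = sqrt(3 - 5) + (5*2)*8 = sqrt(-2) + 10*8 = I*sqrt(2) + 80 = 80 + I*sqrt(2)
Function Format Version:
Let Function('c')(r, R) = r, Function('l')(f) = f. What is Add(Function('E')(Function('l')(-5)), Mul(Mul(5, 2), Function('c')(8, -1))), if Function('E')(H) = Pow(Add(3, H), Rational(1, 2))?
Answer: Add(80, Mul(I, Pow(2, Rational(1, 2)))) ≈ Add(80.000, Mul(1.4142, I))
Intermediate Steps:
Add(Function('E')(Function('l')(-5)), Mul(Mul(5, 2), Function('c')(8, -1))) = Add(Pow(Add(3, -5), Rational(1, 2)), Mul(Mul(5, 2), 8)) = Add(Pow(-2, Rational(1, 2)), Mul(10, 8)) = Add(Mul(I, Pow(2, Rational(1, 2))), 80) = Add(80, Mul(I, Pow(2, Rational(1, 2))))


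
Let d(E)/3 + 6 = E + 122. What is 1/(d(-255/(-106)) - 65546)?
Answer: -106/6910223 ≈ -1.5340e-5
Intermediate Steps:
d(E) = 348 + 3*E (d(E) = -18 + 3*(E + 122) = -18 + 3*(122 + E) = -18 + (366 + 3*E) = 348 + 3*E)
1/(d(-255/(-106)) - 65546) = 1/((348 + 3*(-255/(-106))) - 65546) = 1/((348 + 3*(-255*(-1/106))) - 65546) = 1/((348 + 3*(255/106)) - 65546) = 1/((348 + 765/106) - 65546) = 1/(37653/106 - 65546) = 1/(-6910223/106) = -106/6910223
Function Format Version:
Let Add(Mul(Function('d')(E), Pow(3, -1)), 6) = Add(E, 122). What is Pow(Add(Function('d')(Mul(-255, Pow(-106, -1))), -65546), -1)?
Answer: Rational(-106, 6910223) ≈ -1.5340e-5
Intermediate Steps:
Function('d')(E) = Add(348, Mul(3, E)) (Function('d')(E) = Add(-18, Mul(3, Add(E, 122))) = Add(-18, Mul(3, Add(122, E))) = Add(-18, Add(366, Mul(3, E))) = Add(348, Mul(3, E)))
Pow(Add(Function('d')(Mul(-255, Pow(-106, -1))), -65546), -1) = Pow(Add(Add(348, Mul(3, Mul(-255, Pow(-106, -1)))), -65546), -1) = Pow(Add(Add(348, Mul(3, Mul(-255, Rational(-1, 106)))), -65546), -1) = Pow(Add(Add(348, Mul(3, Rational(255, 106))), -65546), -1) = Pow(Add(Add(348, Rational(765, 106)), -65546), -1) = Pow(Add(Rational(37653, 106), -65546), -1) = Pow(Rational(-6910223, 106), -1) = Rational(-106, 6910223)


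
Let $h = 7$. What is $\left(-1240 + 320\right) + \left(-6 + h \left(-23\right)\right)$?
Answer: $-1087$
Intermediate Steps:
$\left(-1240 + 320\right) + \left(-6 + h \left(-23\right)\right) = \left(-1240 + 320\right) + \left(-6 + 7 \left(-23\right)\right) = -920 - 167 = -1087$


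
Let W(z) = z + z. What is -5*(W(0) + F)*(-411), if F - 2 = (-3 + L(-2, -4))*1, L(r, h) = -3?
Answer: -8220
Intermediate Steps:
W(z) = 2*z
F = -4 (F = 2 + (-3 - 3)*1 = 2 - 6*1 = 2 - 6 = -4)
-5*(W(0) + F)*(-411) = -5*(2*0 - 4)*(-411) = -5*(0 - 4)*(-411) = -5*(-4)*(-411) = 20*(-411) = -8220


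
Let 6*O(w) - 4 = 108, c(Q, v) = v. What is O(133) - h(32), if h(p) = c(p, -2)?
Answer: 62/3 ≈ 20.667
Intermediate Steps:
O(w) = 56/3 (O(w) = 2/3 + (1/6)*108 = 2/3 + 18 = 56/3)
h(p) = -2
O(133) - h(32) = 56/3 - 1*(-2) = 56/3 + 2 = 62/3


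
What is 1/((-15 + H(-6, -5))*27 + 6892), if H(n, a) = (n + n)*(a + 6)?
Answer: 1/6163 ≈ 0.00016226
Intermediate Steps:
H(n, a) = 2*n*(6 + a) (H(n, a) = (2*n)*(6 + a) = 2*n*(6 + a))
1/((-15 + H(-6, -5))*27 + 6892) = 1/((-15 + 2*(-6)*(6 - 5))*27 + 6892) = 1/((-15 + 2*(-6)*1)*27 + 6892) = 1/((-15 - 12)*27 + 6892) = 1/(-27*27 + 6892) = 1/(-729 + 6892) = 1/6163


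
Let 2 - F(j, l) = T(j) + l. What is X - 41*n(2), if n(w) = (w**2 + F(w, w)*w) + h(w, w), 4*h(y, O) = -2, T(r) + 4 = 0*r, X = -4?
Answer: -951/2 ≈ -475.50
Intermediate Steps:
T(r) = -4 (T(r) = -4 + 0*r = -4 + 0 = -4)
h(y, O) = -1/2 (h(y, O) = (1/4)*(-2) = -1/2)
F(j, l) = 6 - l (F(j, l) = 2 - (-4 + l) = 2 + (4 - l) = 6 - l)
n(w) = -1/2 + w**2 + w*(6 - w) (n(w) = (w**2 + (6 - w)*w) - 1/2 = (w**2 + w*(6 - w)) - 1/2 = -1/2 + w**2 + w*(6 - w))
X - 41*n(2) = -4 - 41*(-1/2 + 6*2) = -4 - 41*(-1/2 + 12) = -4 - 41*23/2 = -4 - 943/2 = -951/2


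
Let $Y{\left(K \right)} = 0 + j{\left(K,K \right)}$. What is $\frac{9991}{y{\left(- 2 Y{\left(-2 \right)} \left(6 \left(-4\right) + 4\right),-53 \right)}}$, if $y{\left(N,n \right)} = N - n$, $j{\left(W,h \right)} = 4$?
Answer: $\frac{9991}{213} \approx 46.906$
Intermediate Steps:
$Y{\left(K \right)} = 4$ ($Y{\left(K \right)} = 0 + 4 = 4$)
$\frac{9991}{y{\left(- 2 Y{\left(-2 \right)} \left(6 \left(-4\right) + 4\right),-53 \right)}} = \frac{9991}{\left(-2\right) 4 \left(6 \left(-4\right) + 4\right) - -53} = \frac{9991}{- 8 \left(-24 + 4\right) + 53} = \frac{9991}{\left(-8\right) \left(-20\right) + 53} = \frac{9991}{160 + 53} = \frac{9991}{213}$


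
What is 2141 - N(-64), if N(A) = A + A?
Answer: 2269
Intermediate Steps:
N(A) = 2*A
2141 - N(-64) = 2141 - 2*(-64) = 2141 - 1*(-128) = 2141 + 128 = 2269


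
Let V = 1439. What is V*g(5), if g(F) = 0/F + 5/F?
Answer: 1439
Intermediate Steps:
g(F) = 5/F (g(F) = 0 + 5/F = 5/F)
V*g(5) = 1439*(5/5) = 1439*(5*(⅕)) = 1439*1 = 1439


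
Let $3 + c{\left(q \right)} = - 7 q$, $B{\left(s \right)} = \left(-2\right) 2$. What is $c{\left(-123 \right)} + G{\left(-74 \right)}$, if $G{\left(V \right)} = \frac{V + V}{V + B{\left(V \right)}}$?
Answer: $\frac{33536}{39} \approx 859.9$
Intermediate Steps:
$B{\left(s \right)} = -4$
$c{\left(q \right)} = -3 - 7 q$
$G{\left(V \right)} = \frac{2 V}{-4 + V}$ ($G{\left(V \right)} = \frac{V + V}{V - 4} = \frac{2 V}{-4 + V}$)
$c{\left(-123 \right)} + G{\left(-74 \right)} = \left(-3 - -861\right) + 2 \left(-74\right) \frac{1}{-4 - 74} = \left(-3 + 861\right) + 2 \left(-74\right) \frac{1}{-78} = 858 + 2 \left(-74\right) \left(- \frac{1}{78}\right) = 858 + \frac{74}{39} = \frac{33536}{39}$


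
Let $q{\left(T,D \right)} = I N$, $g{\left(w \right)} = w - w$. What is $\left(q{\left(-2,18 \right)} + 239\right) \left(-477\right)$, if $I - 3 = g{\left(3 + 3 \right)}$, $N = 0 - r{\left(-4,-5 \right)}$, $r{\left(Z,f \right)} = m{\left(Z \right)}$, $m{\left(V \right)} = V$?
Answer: $-119727$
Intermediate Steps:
$g{\left(w \right)} = 0$
$r{\left(Z,f \right)} = Z$
$N = 4$ ($N = 0 - -4 = 0 + 4 = 4$)
$I = 3$ ($I = 3 + 0 = 3$)
$q{\left(T,D \right)} = 12$ ($q{\left(T,D \right)} = 3 \cdot 4 = 12$)
$\left(q{\left(-2,18 \right)} + 239\right) \left(-477\right) = \left(12 + 239\right) \left(-477\right) = 251 \left(-477\right) = -119727$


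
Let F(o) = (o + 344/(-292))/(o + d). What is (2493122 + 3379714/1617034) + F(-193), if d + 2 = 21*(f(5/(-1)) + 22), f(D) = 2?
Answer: 15156294185228364/6079239323 ≈ 2.4931e+6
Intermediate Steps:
d = 502 (d = -2 + 21*(2 + 22) = -2 + 21*24 = -2 + 504 = 502)
F(o) = (-86/73 + o)/(502 + o) (F(o) = (o + 344/(-292))/(o + 502) = (o + 344*(-1/292))/(502 + o) = (o - 86/73)/(502 + o) = (-86/73 + o)/(502 + o))
(2493122 + 3379714/1617034) + F(-193) = (2493122 + 3379714/1617034) + (-86/73 - 193)/(502 - 193) = (2493122 + 3379714*(1/1617034)) - 14175/73/309 = (2493122 + 1689857/808517) + (1/309)*(-14175/73) = 2015733209931/808517 - 4725/7519 = 15156294185228364/6079239323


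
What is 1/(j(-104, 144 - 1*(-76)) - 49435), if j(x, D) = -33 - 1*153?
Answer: -1/49621 ≈ -2.0153e-5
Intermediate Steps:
j(x, D) = -186 (j(x, D) = -33 - 153 = -186)
1/(j(-104, 144 - 1*(-76)) - 49435) = 1/(-186 - 49435) = 1/(-49621) = -1/49621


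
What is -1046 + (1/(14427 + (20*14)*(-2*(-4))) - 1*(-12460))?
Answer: 190237139/16667 ≈ 11414.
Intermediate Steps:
-1046 + (1/(14427 + (20*14)*(-2*(-4))) - 1*(-12460)) = -1046 + (1/(14427 + 280*8) + 12460) = -1046 + (1/(14427 + 2240) + 12460) = -1046 + (1/16667 + 12460) = -1046 + 207670821/16667 = 190237139/16667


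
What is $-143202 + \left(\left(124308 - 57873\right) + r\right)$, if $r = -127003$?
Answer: $-203770$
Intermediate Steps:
$-143202 + \left(\left(124308 - 57873\right) + r\right) = -143202 + \left(\left(124308 - 57873\right) - 127003\right) = -143202 + \left(66435 - 127003\right) = -143202 - 60568 = -203770$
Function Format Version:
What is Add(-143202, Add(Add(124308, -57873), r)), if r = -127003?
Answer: -203770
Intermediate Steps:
Add(-143202, Add(Add(124308, -57873), r)) = Add(-143202, Add(Add(124308, -57873), -127003)) = Add(-143202, Add(66435, -127003)) = Add(-143202, -60568) = -203770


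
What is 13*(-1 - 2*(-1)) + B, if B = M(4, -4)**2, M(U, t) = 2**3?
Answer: 77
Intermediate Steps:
M(U, t) = 8
B = 64 (B = 8**2 = 64)
13*(-1 - 2*(-1)) + B = 13*(-1 - 2*(-1)) + 64 = 13*(-1 + 2) + 64 = 13*1 + 64 = 13 + 64 = 77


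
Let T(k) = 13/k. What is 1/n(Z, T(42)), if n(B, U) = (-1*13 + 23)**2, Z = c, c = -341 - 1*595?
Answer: 1/100 ≈ 0.010000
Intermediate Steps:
c = -936 (c = -341 - 595 = -936)
Z = -936
n(B, U) = 100 (n(B, U) = (-13 + 23)**2 = 10**2 = 100)
1/n(Z, T(42)) = 1/100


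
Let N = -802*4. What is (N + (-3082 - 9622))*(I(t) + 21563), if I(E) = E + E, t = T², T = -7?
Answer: -344669832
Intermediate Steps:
N = -3208
t = 49 (t = (-7)² = 49)
I(E) = 2*E
(N + (-3082 - 9622))*(I(t) + 21563) = (-3208 + (-3082 - 9622))*(2*49 + 21563) = (-3208 - 12704)*(98 + 21563) = -15912*21661 = -344669832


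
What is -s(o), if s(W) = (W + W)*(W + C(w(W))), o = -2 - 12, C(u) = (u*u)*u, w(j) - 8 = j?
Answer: -6440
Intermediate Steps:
w(j) = 8 + j
C(u) = u**3 (C(u) = u**2*u = u**3)
o = -14
s(W) = 2*W*(W + (8 + W)**3) (s(W) = (W + W)*(W + (8 + W)**3) = (2*W)*(W + (8 + W)**3) = 2*W*(W + (8 + W)**3))
-s(o) = -2*(-14)*(-14 + (8 - 14)**3) = -2*(-14)*(-14 + (-6)**3) = -2*(-14)*(-14 - 216) = -2*(-14)*(-230) = -1*6440 = -6440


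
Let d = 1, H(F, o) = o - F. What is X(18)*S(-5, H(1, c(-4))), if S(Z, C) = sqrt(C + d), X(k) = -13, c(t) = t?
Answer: -26*I ≈ -26.0*I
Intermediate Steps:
S(Z, C) = sqrt(1 + C) (S(Z, C) = sqrt(C + 1) = sqrt(1 + C))
X(18)*S(-5, H(1, c(-4))) = -13*sqrt(1 + (-4 - 1*1)) = -13*sqrt(1 + (-4 - 1)) = -13*sqrt(1 - 5) = -26*I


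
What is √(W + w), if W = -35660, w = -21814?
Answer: 3*I*√6386 ≈ 239.74*I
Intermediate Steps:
√(W + w) = √(-35660 - 21814) = √(-57474) = 3*I*√6386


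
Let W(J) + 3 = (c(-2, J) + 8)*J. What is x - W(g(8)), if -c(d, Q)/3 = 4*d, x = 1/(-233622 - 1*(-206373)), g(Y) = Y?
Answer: -6893998/27249 ≈ -253.00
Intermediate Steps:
x = -1/27249 (x = 1/(-233622 + 206373) = 1/(-27249) = -1/27249 ≈ -3.6699e-5)
c(d, Q) = -12*d
W(J) = -3 + 32*J (W(J) = -3 + (-12*(-2) + 8)*J = -3 + (24 + 8)*J = -3 + 32*J)
x - W(g(8)) = -1/27249 - (-3 + 32*8) = -1/27249 - (-3 + 256) = -1/27249 - 1*253 = -1/27249 - 253 = -6893998/27249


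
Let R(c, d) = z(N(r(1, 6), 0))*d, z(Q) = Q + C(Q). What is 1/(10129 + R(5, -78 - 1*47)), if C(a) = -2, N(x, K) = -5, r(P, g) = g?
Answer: 1/11004 ≈ 9.0876e-5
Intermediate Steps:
z(Q) = -2 + Q (z(Q) = Q - 2 = -2 + Q)
R(c, d) = -7*d (R(c, d) = (-2 - 5)*d = -7*d)
1/(10129 + R(5, -78 - 1*47)) = 1/(10129 - 7*(-78 - 1*47)) = 1/(10129 - 7*(-78 - 47)) = 1/(10129 - 7*(-125)) = 1/(10129 + 875) = 1/11004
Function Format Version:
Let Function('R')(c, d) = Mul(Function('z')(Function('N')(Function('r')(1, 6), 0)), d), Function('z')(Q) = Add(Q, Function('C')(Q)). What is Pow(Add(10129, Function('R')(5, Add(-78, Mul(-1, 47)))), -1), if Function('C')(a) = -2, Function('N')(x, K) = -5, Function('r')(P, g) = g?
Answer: Rational(1, 11004) ≈ 9.0876e-5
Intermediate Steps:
Function('z')(Q) = Add(-2, Q) (Function('z')(Q) = Add(Q, -2) = Add(-2, Q))
Function('R')(c, d) = Mul(-7, d) (Function('R')(c, d) = Mul(Add(-2, -5), d) = Mul(-7, d))
Pow(Add(10129, Function('R')(5, Add(-78, Mul(-1, 47)))), -1) = Pow(Add(10129, Mul(-7, Add(-78, Mul(-1, 47)))), -1) = Pow(Add(10129, Mul(-7, Add(-78, -47))), -1) = Pow(Add(10129, Mul(-7, -125)), -1) = Pow(Add(10129, 875), -1) = Pow(11004, -1) = Rational(1, 11004)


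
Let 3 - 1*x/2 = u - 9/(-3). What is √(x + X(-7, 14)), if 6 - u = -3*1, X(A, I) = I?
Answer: 2*I ≈ 2.0*I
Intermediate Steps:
u = 9 (u = 6 - (-3) = 6 - 1*(-3) = 6 + 3 = 9)
x = -18 (x = 6 - 2*(9 - 9/(-3)) = 6 - 2*(9 - 9*(-1)/3) = 6 - 2*(9 - 1*(-3)) = 6 - 2*(9 + 3) = 6 - 2*12 = 6 - 24 = -18)
√(x + X(-7, 14)) = √(-18 + 14) = √(-4) = 2*I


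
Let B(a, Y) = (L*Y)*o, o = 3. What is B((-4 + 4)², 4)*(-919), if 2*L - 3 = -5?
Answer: 11028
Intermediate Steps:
L = -1 (L = 3/2 + (½)*(-5) = 3/2 - 5/2 = -1)
B(a, Y) = -3*Y (B(a, Y) = -Y*3 = -3*Y)
B((-4 + 4)², 4)*(-919) = -3*4*(-919) = -12*(-919) = 11028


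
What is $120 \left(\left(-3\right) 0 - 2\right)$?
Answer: $-240$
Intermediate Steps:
$120 \left(\left(-3\right) 0 - 2\right) = 120 \left(0 - 2\right) = 120 \left(-2\right) = -240$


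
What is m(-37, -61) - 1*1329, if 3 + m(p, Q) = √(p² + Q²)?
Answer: -1332 + √5090 ≈ -1260.7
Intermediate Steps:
m(p, Q) = -3 + √(Q² + p²) (m(p, Q) = -3 + √(p² + Q²) = -3 + √(Q² + p²))
m(-37, -61) - 1*1329 = (-3 + √((-61)² + (-37)²)) - 1*1329 = (-3 + √(3721 + 1369)) - 1329 = (-3 + √5090) - 1329 = -1332 + √5090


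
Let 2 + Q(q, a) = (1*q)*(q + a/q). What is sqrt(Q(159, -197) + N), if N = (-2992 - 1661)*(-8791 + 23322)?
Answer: I*sqrt(67587661) ≈ 8221.2*I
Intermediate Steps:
Q(q, a) = -2 + q*(q + a/q) (Q(q, a) = -2 + (1*q)*(q + a/q) = -2 + q*(q + a/q))
N = -67612743 (N = -4653*14531 = -67612743)
sqrt(Q(159, -197) + N) = sqrt((-2 - 197 + 159**2) - 67612743) = sqrt((-2 - 197 + 25281) - 67612743) = sqrt(25082 - 67612743) = sqrt(-67587661) = I*sqrt(67587661)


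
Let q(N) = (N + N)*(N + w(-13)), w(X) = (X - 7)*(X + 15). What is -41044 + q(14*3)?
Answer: -40876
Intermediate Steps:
w(X) = (-7 + X)*(15 + X)
q(N) = 2*N*(-40 + N) (q(N) = (N + N)*(N + (-105 + (-13)² + 8*(-13))) = (2*N)*(N + (-105 + 169 - 104)) = (2*N)*(N - 40) = (2*N)*(-40 + N) = 2*N*(-40 + N))
-41044 + q(14*3) = -41044 + 2*(14*3)*(-40 + 14*3) = -41044 + 2*42*(-40 + 42) = -41044 + 2*42*2 = -41044 + 168 = -40876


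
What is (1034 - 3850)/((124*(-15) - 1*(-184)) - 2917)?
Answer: 2816/4593 ≈ 0.61311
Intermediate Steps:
(1034 - 3850)/((124*(-15) - 1*(-184)) - 2917) = -2816/((-1860 + 184) - 2917) = -2816/(-1676 - 2917) = -2816/(-4593) = -2816*(-1/4593) = 2816/4593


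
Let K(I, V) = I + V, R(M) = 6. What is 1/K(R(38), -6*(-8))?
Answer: 1/54 ≈ 0.018519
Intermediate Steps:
1/K(R(38), -6*(-8)) = 1/(6 - 6*(-8)) = 1/(6 + 48) = 1/54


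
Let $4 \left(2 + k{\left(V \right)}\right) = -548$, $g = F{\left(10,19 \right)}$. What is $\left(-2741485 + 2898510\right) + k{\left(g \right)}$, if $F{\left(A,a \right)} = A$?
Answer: $156886$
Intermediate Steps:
$g = 10$
$k{\left(V \right)} = -139$ ($k{\left(V \right)} = -2 + \frac{1}{4} \left(-548\right) = -2 - 137 = -139$)
$\left(-2741485 + 2898510\right) + k{\left(g \right)} = \left(-2741485 + 2898510\right) - 139 = 157025 - 139 = 156886$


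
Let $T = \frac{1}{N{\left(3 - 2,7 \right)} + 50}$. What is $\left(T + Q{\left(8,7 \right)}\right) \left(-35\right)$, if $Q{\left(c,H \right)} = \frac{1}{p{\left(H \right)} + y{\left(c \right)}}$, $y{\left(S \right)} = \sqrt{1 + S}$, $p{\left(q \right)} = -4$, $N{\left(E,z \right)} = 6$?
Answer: $\frac{275}{8} \approx 34.375$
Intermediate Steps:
$T = \frac{1}{56}$ ($T = \frac{1}{6 + 50} = \frac{1}{56} \approx 0.017857$)
$Q{\left(c,H \right)} = \frac{1}{-4 + \sqrt{1 + c}}$
$\left(T + Q{\left(8,7 \right)}\right) \left(-35\right) = \left(\frac{1}{56} + \frac{1}{-4 + \sqrt{1 + 8}}\right) \left(-35\right) = \left(\frac{1}{56} + \frac{1}{-4 + \sqrt{9}}\right) \left(-35\right) = \left(\frac{1}{56} + \frac{1}{-4 + 3}\right) \left(-35\right) = \left(\frac{1}{56} + \frac{1}{-1}\right) \left(-35\right) = \left(\frac{1}{56} - 1\right) \left(-35\right) = \left(- \frac{55}{56}\right) \left(-35\right) = \frac{275}{8}$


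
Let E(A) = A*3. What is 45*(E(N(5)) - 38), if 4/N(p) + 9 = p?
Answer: -1845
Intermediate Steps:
N(p) = 4/(-9 + p)
E(A) = 3*A
45*(E(N(5)) - 38) = 45*(3*(4/(-9 + 5)) - 38) = 45*(3*(4/(-4)) - 38) = 45*(3*(4*(-¼)) - 38) = 45*(3*(-1) - 38) = 45*(-3 - 38) = 45*(-41) = -1845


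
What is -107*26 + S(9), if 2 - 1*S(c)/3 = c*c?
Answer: -3019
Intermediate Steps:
S(c) = 6 - 3*c² (S(c) = 6 - 3*c*c = 6 - 3*c²)
-107*26 + S(9) = -107*26 + (6 - 3*9²) = -2782 + (6 - 3*81) = -2782 + (6 - 243) = -2782 - 237 = -3019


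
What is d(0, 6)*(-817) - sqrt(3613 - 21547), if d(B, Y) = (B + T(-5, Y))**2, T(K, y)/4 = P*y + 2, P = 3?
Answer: -5228800 - 7*I*sqrt(366) ≈ -5.2288e+6 - 133.92*I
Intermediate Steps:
T(K, y) = 8 + 12*y (T(K, y) = 4*(3*y + 2) = 4*(2 + 3*y) = 8 + 12*y)
d(B, Y) = (8 + B + 12*Y)**2 (d(B, Y) = (B + (8 + 12*Y))**2 = (8 + B + 12*Y)**2)
d(0, 6)*(-817) - sqrt(3613 - 21547) = (8 + 0 + 12*6)**2*(-817) - sqrt(3613 - 21547) = (8 + 0 + 72)**2*(-817) - sqrt(-17934) = 80**2*(-817) - 7*I*sqrt(366) = 6400*(-817) - 7*I*sqrt(366) = -5228800 - 7*I*sqrt(366)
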